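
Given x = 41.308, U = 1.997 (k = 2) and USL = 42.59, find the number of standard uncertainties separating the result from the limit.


u = U / k = 1.997 / 2 = 0.9985
margin = |USL - x| = |42.59 - 41.308| = 1.282
z = margin / u = 1.282 / 0.9985
z = 1.2839

1.2839


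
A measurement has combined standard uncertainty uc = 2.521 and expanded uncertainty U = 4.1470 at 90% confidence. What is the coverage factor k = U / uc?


k = U / uc
k = 4.1470 / 2.521
k = 1.645

1.645


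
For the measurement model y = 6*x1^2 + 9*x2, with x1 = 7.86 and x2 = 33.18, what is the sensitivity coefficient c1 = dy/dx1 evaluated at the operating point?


y = 6*x1^2 + 9*x2
dy/dx1 = 2*6*x1
Evaluate at x1 = 7.86: c1 = 12 * 7.86
c1 = 94.3200

94.3200


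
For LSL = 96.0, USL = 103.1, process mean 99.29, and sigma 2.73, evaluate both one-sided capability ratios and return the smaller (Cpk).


Cpu = (USL - mean) / (3*sigma) = (103.1 - 99.29) / (3*2.73) = 0.4652
Cpl = (mean - LSL) / (3*sigma) = (99.29 - 96.0) / (3*2.73) = 0.4017
Cpk = min(Cpu, Cpl) = 0.4017

0.4017


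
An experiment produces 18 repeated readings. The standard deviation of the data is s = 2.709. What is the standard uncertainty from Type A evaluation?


u_A = s / sqrt(n)
u_A = 2.709 / sqrt(18)
u_A = 2.709 / 4.2426407
u_A = 0.6385

0.6385


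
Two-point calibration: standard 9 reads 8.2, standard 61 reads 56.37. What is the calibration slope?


slope = (y2 - y1) / (x2 - x1)
= (56.37 - 8.2) / (61 - 9)
= 48.1700 / 52
= 0.9263

0.9263


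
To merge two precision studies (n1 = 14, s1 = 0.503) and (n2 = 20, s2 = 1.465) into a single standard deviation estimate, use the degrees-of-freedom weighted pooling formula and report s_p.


s_p = sqrt(((n1-1)*s1^2 + (n2-1)*s2^2) / (n1+n2-2))
numerator = (14-1)*0.503^2 + (20-1)*1.465^2 = 3.289117 + 40.778275 = 44.067392
denominator = 14 + 20 - 2 = 32
s_p^2 = 44.067392 / 32 = 1.377106
s_p = sqrt(1.377106) = 1.1735

1.1735


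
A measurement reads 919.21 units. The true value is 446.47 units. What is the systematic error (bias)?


Systematic error = measured - true
= 919.21 - 446.47
= 472.7400

472.7400


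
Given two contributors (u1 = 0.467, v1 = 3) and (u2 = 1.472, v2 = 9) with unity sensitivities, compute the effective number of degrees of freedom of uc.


uc = sqrt(u1^2 + u2^2) = sqrt(0.467^2 + 1.472^2) = 1.5443034
v_eff = uc^4 / (u1^4/v1 + u2^4/v2)
= 1.5443034^4 / (0.467^4/3 + 1.472^4/9)
= 5.6876192 / 0.5375157
v_eff = 10.5813

10.5813


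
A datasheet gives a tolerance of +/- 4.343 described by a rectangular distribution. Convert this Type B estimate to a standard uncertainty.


u_B = half_width / sqrt(3)
u_B = 4.343 / 1.7320508
u_B = 2.5074

2.5074


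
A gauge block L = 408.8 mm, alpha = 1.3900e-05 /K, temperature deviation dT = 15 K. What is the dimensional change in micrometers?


dL = L * alpha * dT
= 408.8 * 1.3900e-05 * 15
= 0.0852348 mm
dL_um = 0.0852348 * 1000 = 85.2348 um

85.2348


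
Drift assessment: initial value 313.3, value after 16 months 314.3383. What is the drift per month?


rate = (v2 - v1) / months
= (314.3383 - 313.3) / 16
= 1.0383 / 16
= 0.0649

0.0649


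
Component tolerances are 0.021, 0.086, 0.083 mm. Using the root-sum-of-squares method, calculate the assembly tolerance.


RSS = sqrt(0.021^2 + 0.086^2 + 0.083^2)
= sqrt(0.014726)
= 0.1214

0.1214


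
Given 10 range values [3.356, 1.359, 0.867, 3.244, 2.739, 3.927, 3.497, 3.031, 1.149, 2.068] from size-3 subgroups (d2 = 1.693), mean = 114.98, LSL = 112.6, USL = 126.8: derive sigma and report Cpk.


R_bar = (3.356 + 1.359 + 0.867 + 3.244 + 2.739 + 3.927 + 3.497 + 3.031 + 1.149 + 2.068) / 10 = 2.5237
sigma = R_bar / d2 = 2.5237 / 1.693 = 1.4906675
Cp = (USL - LSL)/(6*sigma) = (126.8 - 112.6)/(6*1.4906675) = 1.5877
Cpu = (126.8 - 114.98)/(3*1.4906675) = 2.6431
Cpl = (114.98 - 112.6)/(3*1.4906675) = 0.5322
Cpk = min(Cpu, Cpl) = 0.5322

0.5322


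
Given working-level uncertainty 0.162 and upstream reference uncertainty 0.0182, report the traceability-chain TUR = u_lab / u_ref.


TUR = u_lab / u_ref
= 0.162 / 0.0182
= 8.9011

8.9011


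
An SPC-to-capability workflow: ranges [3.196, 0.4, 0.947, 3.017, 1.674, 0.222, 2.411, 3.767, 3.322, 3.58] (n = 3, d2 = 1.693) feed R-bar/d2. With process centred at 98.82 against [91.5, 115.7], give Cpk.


R_bar = (3.196 + 0.4 + 0.947 + 3.017 + 1.674 + 0.222 + 2.411 + 3.767 + 3.322 + 3.58) / 10 = 2.2536
sigma = R_bar / d2 = 2.2536 / 1.693 = 1.3311282
Cp = (USL - LSL)/(6*sigma) = (115.7 - 91.5)/(6*1.3311282) = 3.0300
Cpu = (115.7 - 98.82)/(3*1.3311282) = 4.2270
Cpl = (98.82 - 91.5)/(3*1.3311282) = 1.8330
Cpk = min(Cpu, Cpl) = 1.8330

1.8330


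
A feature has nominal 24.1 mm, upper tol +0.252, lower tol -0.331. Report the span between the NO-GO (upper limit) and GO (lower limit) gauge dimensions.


GO = nominal - lower_tol (smallest hole = maximum material condition)
GO = 24.1 - 0.331 = 23.769
NO-GO = nominal + upper_tol (largest hole = least material condition)
NO-GO = 24.1 + 0.252 = 24.352
spread = NO-GO - GO = 24.352 - 23.769 = 0.5830

0.5830


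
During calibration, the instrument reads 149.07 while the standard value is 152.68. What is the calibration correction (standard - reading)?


Correction = standard - reading
= 152.68 - 149.07
= 3.6100

3.6100


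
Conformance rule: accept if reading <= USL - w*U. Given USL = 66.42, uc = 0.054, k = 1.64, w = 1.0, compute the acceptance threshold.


U = k * uc = 1.64 * 0.054 = 0.08856
guard band g = w * U = 1.0 * 0.08856 = 0.08856
AL = USL - g = 66.42 - 0.08856
AL = 66.3314

66.3314


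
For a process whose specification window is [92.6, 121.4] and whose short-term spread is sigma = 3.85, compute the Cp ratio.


Cp = (USL - LSL) / (6 * sigma)
= (121.4 - 92.6) / (6 * 3.85)
= 28.8000 / 23.1000
= 1.2468

1.2468


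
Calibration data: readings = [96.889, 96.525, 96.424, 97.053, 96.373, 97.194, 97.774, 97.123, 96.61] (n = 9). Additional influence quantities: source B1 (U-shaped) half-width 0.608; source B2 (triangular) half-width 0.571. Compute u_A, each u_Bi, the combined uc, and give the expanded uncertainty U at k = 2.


mean = (96.889 + 96.525 + 96.424 + 97.053 + 96.373 + 97.194 + 97.774 + 97.123 + 96.61) / 9 = 96.885
s = sqrt(sum((x - mean)^2)/(n-1)) = 0.45422682
u_A = s / sqrt(n) = 0.45422682 / sqrt(9) = 0.15140894
u_B1 = 0.608 / sqrt(2) = 0.42992092
u_B2 = 0.571 / sqrt(6) = 0.23310977
uc = sqrt(0.15140894^2 + 0.42992092^2 + 0.23310977^2) = 0.51195393
U = k * uc = 2 * 0.51195393
U = 1.0239

1.0239


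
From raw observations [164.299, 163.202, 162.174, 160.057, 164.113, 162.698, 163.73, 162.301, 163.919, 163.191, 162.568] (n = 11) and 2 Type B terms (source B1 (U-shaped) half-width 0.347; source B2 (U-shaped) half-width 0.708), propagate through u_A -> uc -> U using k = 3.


mean = (164.299 + 163.202 + 162.174 + 160.057 + 164.113 + 162.698 + 163.73 + 162.301 + 163.919 + 163.191 + 162.568) / 11 = 162.932
s = sqrt(sum((x - mean)^2)/(n-1)) = 1.2016658
u_A = s / sqrt(n) = 1.2016658 / sqrt(11) = 0.36231587
u_B1 = 0.347 / sqrt(2) = 0.24536605
u_B2 = 0.708 / sqrt(2) = 0.5006316
uc = sqrt(0.36231587^2 + 0.24536605^2 + 0.5006316^2) = 0.66491299
U = k * uc = 3 * 0.66491299
U = 1.9947

1.9947


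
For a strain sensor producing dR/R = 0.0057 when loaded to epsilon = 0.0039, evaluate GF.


GF = (dR/R) / epsilon
= 0.0057 / 0.0039
= 1.4615

1.4615


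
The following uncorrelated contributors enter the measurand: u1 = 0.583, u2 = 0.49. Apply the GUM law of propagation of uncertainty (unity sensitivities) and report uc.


uc = sqrt(0.583^2 + 0.49^2)
uc = sqrt(0.579989)
uc = 0.7616

0.7616


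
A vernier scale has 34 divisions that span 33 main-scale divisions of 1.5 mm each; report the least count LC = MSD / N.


LC = MSD / n_div
= 1.5 / 34
= 0.0441

0.0441


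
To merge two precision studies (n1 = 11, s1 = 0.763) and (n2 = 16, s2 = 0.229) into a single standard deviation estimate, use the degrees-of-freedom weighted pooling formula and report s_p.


s_p = sqrt(((n1-1)*s1^2 + (n2-1)*s2^2) / (n1+n2-2))
numerator = (11-1)*0.763^2 + (16-1)*0.229^2 = 5.82169 + 0.786615 = 6.608305
denominator = 11 + 16 - 2 = 25
s_p^2 = 6.608305 / 25 = 0.2643322
s_p = sqrt(0.2643322) = 0.5141

0.5141


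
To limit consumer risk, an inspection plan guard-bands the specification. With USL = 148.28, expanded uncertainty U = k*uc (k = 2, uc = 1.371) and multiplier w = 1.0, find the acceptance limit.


U = k * uc = 2 * 1.371 = 2.742
guard band g = w * U = 1.0 * 2.742 = 2.742
AL = USL - g = 148.28 - 2.742
AL = 145.5380

145.5380


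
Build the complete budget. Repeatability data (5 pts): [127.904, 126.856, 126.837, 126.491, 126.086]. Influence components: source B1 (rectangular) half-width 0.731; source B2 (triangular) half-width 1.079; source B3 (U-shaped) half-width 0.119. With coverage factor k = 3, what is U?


mean = (127.904 + 126.856 + 126.837 + 126.491 + 126.086) / 5 = 126.8348
s = sqrt(sum((x - mean)^2)/(n-1)) = 0.67500793
u_A = s / sqrt(n) = 0.67500793 / sqrt(5) = 0.30187272
u_B1 = 0.731 / sqrt(3) = 0.42204305
u_B2 = 1.079 / sqrt(6) = 0.44049991
u_B3 = 0.119 / sqrt(2) = 0.084145707
uc = sqrt(0.30187272^2 + 0.42204305^2 + 0.44049991^2 + 0.084145707^2) = 0.68583391
U = k * uc = 3 * 0.68583391
U = 2.0575

2.0575


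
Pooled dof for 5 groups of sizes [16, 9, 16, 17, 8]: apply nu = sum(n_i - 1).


nu = sum_i (n_i - 1)
nu = ((16 - 1) + (9 - 1) + (16 - 1) + (17 - 1) + (8 - 1))
nu = 15 + 8 + 15 + 16 + 7
nu = 61

61


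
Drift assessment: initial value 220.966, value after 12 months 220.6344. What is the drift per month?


rate = (v2 - v1) / months
= (220.6344 - 220.966) / 12
= -0.3316 / 12
= -0.0276

-0.0276


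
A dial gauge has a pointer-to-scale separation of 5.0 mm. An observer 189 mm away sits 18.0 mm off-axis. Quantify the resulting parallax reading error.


error = h * offset / d
= 5.0 * 18.0 / 189
= 0.4762

0.4762


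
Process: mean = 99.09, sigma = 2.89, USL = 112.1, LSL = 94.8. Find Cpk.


Cpu = (USL - mean) / (3*sigma) = (112.1 - 99.09) / (3*2.89) = 1.5006
Cpl = (mean - LSL) / (3*sigma) = (99.09 - 94.8) / (3*2.89) = 0.4948
Cpk = min(Cpu, Cpl) = 0.4948

0.4948


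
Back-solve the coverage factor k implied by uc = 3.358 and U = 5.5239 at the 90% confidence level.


k = U / uc
k = 5.5239 / 3.358
k = 1.645

1.645


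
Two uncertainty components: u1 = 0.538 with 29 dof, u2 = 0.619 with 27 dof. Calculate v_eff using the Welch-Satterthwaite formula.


uc = sqrt(u1^2 + u2^2) = sqrt(0.538^2 + 0.619^2) = 0.82012499
v_eff = uc^4 / (u1^4/v1 + u2^4/v2)
= 0.82012499^4 / (0.538^4/29 + 0.619^4/27)
= 0.45239748 / 0.0083263852
v_eff = 54.3330

54.3330


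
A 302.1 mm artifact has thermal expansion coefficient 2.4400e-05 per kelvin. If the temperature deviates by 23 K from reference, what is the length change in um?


dL = L * alpha * dT
= 302.1 * 2.4400e-05 * 23
= 0.1695385 mm
dL_um = 0.1695385 * 1000 = 169.5385 um

169.5385


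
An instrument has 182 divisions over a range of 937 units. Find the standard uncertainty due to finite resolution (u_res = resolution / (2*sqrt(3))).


resolution = range / divisions
resolution = 937 / 182 = 5.1483516
u_res = resolution / (2*sqrt(3))
u_res = 5.1483516 / 3.4641016
u_res = 1.4862

1.4862


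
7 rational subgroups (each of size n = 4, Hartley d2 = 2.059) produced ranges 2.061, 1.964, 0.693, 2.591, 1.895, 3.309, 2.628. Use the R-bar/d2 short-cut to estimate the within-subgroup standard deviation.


R_bar = (2.061 + 1.964 + 0.693 + 2.591 + 1.895 + 3.309 + 2.628) / 7
R_bar = 15.141 / 7 = 2.163
sigma_hat = R_bar / d2 = 2.163 / 2.059 = 1.0505

1.0505


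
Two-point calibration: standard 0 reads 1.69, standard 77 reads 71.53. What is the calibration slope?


slope = (y2 - y1) / (x2 - x1)
= (71.53 - 1.69) / (77 - 0)
= 69.8400 / 77
= 0.9070

0.9070


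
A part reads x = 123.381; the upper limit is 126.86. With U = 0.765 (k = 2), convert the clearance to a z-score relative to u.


u = U / k = 0.765 / 2 = 0.3825
margin = |USL - x| = |126.86 - 123.381| = 3.479
z = margin / u = 3.479 / 0.3825
z = 9.0954

9.0954


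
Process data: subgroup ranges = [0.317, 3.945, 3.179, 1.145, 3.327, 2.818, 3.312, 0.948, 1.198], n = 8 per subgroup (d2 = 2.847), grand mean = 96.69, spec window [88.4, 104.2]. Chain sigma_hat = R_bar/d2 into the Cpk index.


R_bar = (0.317 + 3.945 + 3.179 + 1.145 + 3.327 + 2.818 + 3.312 + 0.948 + 1.198) / 9 = 2.2432222
sigma = R_bar / d2 = 2.2432222 / 2.847 = 0.7879249
Cp = (USL - LSL)/(6*sigma) = (104.2 - 88.4)/(6*0.7879249) = 3.3421
Cpu = (104.2 - 96.69)/(3*0.7879249) = 3.1771
Cpl = (96.69 - 88.4)/(3*0.7879249) = 3.5071
Cpk = min(Cpu, Cpl) = 3.1771

3.1771


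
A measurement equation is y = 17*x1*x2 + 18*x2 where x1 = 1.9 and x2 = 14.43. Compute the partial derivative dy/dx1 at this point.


y = 17*x1*x2 + 18*x2
dy/dx1 = 17*x2
Evaluate at x2 = 14.43: c1 = 17 * 14.43
c1 = 245.3100

245.3100


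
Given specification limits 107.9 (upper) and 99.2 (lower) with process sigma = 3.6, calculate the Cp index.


Cp = (USL - LSL) / (6 * sigma)
= (107.9 - 99.2) / (6 * 3.6)
= 8.7000 / 21.6000
= 0.4028

0.4028


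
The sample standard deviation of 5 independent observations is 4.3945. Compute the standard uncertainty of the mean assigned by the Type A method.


u_A = s / sqrt(n)
u_A = 4.3945 / sqrt(5)
u_A = 4.3945 / 2.236068
u_A = 1.9653

1.9653


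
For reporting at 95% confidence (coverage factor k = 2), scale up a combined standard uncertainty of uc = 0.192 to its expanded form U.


U = k * uc
U = 2 * 0.192
U = 0.3840

0.3840


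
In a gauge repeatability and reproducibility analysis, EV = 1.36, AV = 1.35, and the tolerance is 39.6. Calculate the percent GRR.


GRR = sqrt(EV^2 + AV^2) = sqrt(1.36^2 + 1.35^2) = 1.9162724
%GRR = GRR / tol * 100 = 1.9162724 / 39.6 * 100
%GRR = 4.8391

4.8391


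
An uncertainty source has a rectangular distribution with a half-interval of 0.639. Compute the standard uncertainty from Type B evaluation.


u_B = half_width / sqrt(3)
u_B = 0.639 / 1.7320508
u_B = 0.3689

0.3689


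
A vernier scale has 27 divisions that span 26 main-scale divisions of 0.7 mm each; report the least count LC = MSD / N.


LC = MSD / n_div
= 0.7 / 27
= 0.0259

0.0259


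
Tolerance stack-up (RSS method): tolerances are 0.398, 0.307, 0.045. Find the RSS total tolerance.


RSS = sqrt(0.398^2 + 0.307^2 + 0.045^2)
= sqrt(0.254678)
= 0.5047

0.5047


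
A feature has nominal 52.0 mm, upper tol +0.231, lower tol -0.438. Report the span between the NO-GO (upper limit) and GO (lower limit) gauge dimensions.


GO = nominal - lower_tol (smallest hole = maximum material condition)
GO = 52.0 - 0.438 = 51.562
NO-GO = nominal + upper_tol (largest hole = least material condition)
NO-GO = 52.0 + 0.231 = 52.231
spread = NO-GO - GO = 52.231 - 51.562 = 0.6690

0.6690


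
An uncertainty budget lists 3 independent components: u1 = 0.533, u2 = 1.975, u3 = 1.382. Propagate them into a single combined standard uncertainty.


uc = sqrt(0.533^2 + 1.975^2 + 1.382^2)
uc = sqrt(6.094638)
uc = 2.4687

2.4687


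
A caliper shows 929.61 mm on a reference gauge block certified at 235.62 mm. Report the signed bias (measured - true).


Systematic error = measured - true
= 929.61 - 235.62
= 693.9900

693.9900


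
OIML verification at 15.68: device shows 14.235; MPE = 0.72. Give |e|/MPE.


e = indication - reference = 14.235 - 15.68 = -1.4450
|e| = 1.4450
ratio = |e| / MPE = 1.4450 / 0.72
ratio = 2.0069

2.0069


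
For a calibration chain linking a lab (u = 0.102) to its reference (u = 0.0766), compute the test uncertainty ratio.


TUR = u_lab / u_ref
= 0.102 / 0.0766
= 1.3316

1.3316


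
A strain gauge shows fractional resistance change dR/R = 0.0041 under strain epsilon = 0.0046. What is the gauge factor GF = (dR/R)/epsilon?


GF = (dR/R) / epsilon
= 0.0041 / 0.0046
= 0.8913

0.8913


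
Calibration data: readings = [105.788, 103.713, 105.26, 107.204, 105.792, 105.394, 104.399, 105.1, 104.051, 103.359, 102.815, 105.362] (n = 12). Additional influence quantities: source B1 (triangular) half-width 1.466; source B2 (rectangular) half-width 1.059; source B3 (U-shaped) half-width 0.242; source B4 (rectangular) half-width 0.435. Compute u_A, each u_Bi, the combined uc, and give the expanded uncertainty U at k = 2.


mean = (105.788 + 103.713 + 105.26 + 107.204 + 105.792 + 105.394 + 104.399 + 105.1 + 104.051 + 103.359 + 102.815 + 105.362) / 12 = 104.8530833
s = sqrt(sum((x - mean)^2)/(n-1)) = 1.2283014
u_A = s / sqrt(n) = 1.2283014 / sqrt(12) = 0.35458007
u_B1 = 1.466 / sqrt(6) = 0.59849199
u_B2 = 1.059 / sqrt(3) = 0.61141394
u_B3 = 0.242 / sqrt(2) = 0.17111984
u_B4 = 0.435 / sqrt(3) = 0.25114737
uc = sqrt(0.35458007^2 + 0.59849199^2 + 0.61141394^2 + 0.17111984^2 + 0.25114737^2) = 0.97473263
U = k * uc = 2 * 0.97473263
U = 1.9495

1.9495


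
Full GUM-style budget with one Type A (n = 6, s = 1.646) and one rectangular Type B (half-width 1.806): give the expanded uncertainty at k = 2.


u_A = s / sqrt(n) = 1.646 / sqrt(6) = 0.67197669
u_B = half_width / sqrt(3) = 1.806 / sqrt(3) = 1.0426946
uc = sqrt(u_A^2 + u_B^2) = sqrt(0.67197669^2 + 1.0426946^2) = 1.2404695
U = k * uc = 2 * 1.2404695
U = 2.4809

2.4809


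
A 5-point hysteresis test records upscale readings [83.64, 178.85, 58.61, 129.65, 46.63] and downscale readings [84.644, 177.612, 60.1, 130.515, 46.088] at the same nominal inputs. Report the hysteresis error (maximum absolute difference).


|83.64 - 84.644| = 1.0040
|178.85 - 177.612| = 1.2380
|58.61 - 60.1| = 1.4900
|129.65 - 130.515| = 0.8650
|46.63 - 46.088| = 0.5420
hysteresis = max(diffs) = 1.4900

1.4900


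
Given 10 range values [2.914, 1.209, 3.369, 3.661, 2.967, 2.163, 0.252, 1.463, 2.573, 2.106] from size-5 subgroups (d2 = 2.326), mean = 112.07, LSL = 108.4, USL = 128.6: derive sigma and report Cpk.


R_bar = (2.914 + 1.209 + 3.369 + 3.661 + 2.967 + 2.163 + 0.252 + 1.463 + 2.573 + 2.106) / 10 = 2.2677
sigma = R_bar / d2 = 2.2677 / 2.326 = 0.97493551
Cp = (USL - LSL)/(6*sigma) = (128.6 - 108.4)/(6*0.97493551) = 3.4532
Cpu = (128.6 - 112.07)/(3*0.97493551) = 5.6517
Cpl = (112.07 - 108.4)/(3*0.97493551) = 1.2548
Cpk = min(Cpu, Cpl) = 1.2548

1.2548


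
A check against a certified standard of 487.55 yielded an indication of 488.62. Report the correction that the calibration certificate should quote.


Correction = standard - reading
= 487.55 - 488.62
= -1.0700

-1.0700


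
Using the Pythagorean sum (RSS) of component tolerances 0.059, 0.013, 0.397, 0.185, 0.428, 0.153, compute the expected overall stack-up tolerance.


RSS = sqrt(0.059^2 + 0.013^2 + 0.397^2 + 0.185^2 + 0.428^2 + 0.153^2)
= sqrt(0.402077)
= 0.6341

0.6341


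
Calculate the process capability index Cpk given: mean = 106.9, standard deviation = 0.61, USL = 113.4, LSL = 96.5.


Cpu = (USL - mean) / (3*sigma) = (113.4 - 106.9) / (3*0.61) = 3.5519
Cpl = (mean - LSL) / (3*sigma) = (106.9 - 96.5) / (3*0.61) = 5.6831
Cpk = min(Cpu, Cpl) = 3.5519

3.5519


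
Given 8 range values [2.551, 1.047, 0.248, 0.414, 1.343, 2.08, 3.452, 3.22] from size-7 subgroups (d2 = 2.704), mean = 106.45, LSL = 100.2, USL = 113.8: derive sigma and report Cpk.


R_bar = (2.551 + 1.047 + 0.248 + 0.414 + 1.343 + 2.08 + 3.452 + 3.22) / 8 = 1.794375
sigma = R_bar / d2 = 1.794375 / 2.704 = 0.66360022
Cp = (USL - LSL)/(6*sigma) = (113.8 - 100.2)/(6*0.66360022) = 3.4157
Cpu = (113.8 - 106.45)/(3*0.66360022) = 3.6920
Cpl = (106.45 - 100.2)/(3*0.66360022) = 3.1394
Cpk = min(Cpu, Cpl) = 3.1394

3.1394


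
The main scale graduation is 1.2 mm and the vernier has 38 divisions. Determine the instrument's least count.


LC = MSD / n_div
= 1.2 / 38
= 0.0316

0.0316


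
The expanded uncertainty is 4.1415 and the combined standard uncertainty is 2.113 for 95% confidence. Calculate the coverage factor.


k = U / uc
k = 4.1415 / 2.113
k = 1.96

1.96


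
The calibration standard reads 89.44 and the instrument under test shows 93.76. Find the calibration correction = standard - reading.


Correction = standard - reading
= 89.44 - 93.76
= -4.3200

-4.3200


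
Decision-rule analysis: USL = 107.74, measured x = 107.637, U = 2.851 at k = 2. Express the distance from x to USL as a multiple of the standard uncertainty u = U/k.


u = U / k = 2.851 / 2 = 1.4255
margin = |USL - x| = |107.74 - 107.637| = 0.103
z = margin / u = 0.103 / 1.4255
z = 0.0723

0.0723


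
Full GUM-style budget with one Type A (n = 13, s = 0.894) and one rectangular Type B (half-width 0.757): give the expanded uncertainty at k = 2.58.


u_A = s / sqrt(n) = 0.894 / sqrt(13) = 0.24795099
u_B = half_width / sqrt(3) = 0.757 / sqrt(3) = 0.43705415
uc = sqrt(u_A^2 + u_B^2) = sqrt(0.24795099^2 + 0.43705415^2) = 0.50248982
U = k * uc = 2.58 * 0.50248982
U = 1.2964

1.2964


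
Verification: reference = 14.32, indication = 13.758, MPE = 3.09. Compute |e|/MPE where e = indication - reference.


e = indication - reference = 13.758 - 14.32 = -0.5620
|e| = 0.5620
ratio = |e| / MPE = 0.5620 / 3.09
ratio = 0.1819

0.1819


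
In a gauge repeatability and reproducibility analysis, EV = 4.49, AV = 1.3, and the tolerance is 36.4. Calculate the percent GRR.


GRR = sqrt(EV^2 + AV^2) = sqrt(4.49^2 + 1.3^2) = 4.6744091
%GRR = GRR / tol * 100 = 4.6744091 / 36.4 * 100
%GRR = 12.8418

12.8418


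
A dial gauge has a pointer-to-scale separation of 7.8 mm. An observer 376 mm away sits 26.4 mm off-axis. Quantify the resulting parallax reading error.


error = h * offset / d
= 7.8 * 26.4 / 376
= 0.5477

0.5477


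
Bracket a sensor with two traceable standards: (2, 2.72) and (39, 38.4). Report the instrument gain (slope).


slope = (y2 - y1) / (x2 - x1)
= (38.4 - 2.72) / (39 - 2)
= 35.6800 / 37
= 0.9643

0.9643


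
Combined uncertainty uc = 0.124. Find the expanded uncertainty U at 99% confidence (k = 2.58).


U = k * uc
U = 2.58 * 0.124
U = 0.3199

0.3199


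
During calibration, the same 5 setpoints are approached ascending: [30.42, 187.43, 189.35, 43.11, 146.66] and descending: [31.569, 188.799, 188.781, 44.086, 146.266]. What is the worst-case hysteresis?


|30.42 - 31.569| = 1.1490
|187.43 - 188.799| = 1.3690
|189.35 - 188.781| = 0.5690
|43.11 - 44.086| = 0.9760
|146.66 - 146.266| = 0.3940
hysteresis = max(diffs) = 1.3690

1.3690


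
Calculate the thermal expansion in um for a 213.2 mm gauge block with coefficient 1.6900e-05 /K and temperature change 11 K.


dL = L * alpha * dT
= 213.2 * 1.6900e-05 * 11
= 0.0396339 mm
dL_um = 0.0396339 * 1000 = 39.6339 um

39.6339


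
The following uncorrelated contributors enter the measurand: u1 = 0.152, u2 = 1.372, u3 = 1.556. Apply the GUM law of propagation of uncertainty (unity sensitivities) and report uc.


uc = sqrt(0.152^2 + 1.372^2 + 1.556^2)
uc = sqrt(4.326624)
uc = 2.0801

2.0801


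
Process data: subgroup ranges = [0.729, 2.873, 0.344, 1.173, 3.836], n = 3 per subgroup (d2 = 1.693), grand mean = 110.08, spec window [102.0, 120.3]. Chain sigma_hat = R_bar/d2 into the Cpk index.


R_bar = (0.729 + 2.873 + 0.344 + 1.173 + 3.836) / 5 = 1.791
sigma = R_bar / d2 = 1.791 / 1.693 = 1.0578854
Cp = (USL - LSL)/(6*sigma) = (120.3 - 102.0)/(6*1.0578854) = 2.8831
Cpu = (120.3 - 110.08)/(3*1.0578854) = 3.2203
Cpl = (110.08 - 102.0)/(3*1.0578854) = 2.5460
Cpk = min(Cpu, Cpl) = 2.5460

2.5460


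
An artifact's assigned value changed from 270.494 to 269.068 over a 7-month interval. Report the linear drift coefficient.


rate = (v2 - v1) / months
= (269.068 - 270.494) / 7
= -1.4260 / 7
= -0.2037

-0.2037


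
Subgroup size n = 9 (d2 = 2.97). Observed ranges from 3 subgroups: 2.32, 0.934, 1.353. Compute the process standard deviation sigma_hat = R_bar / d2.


R_bar = (2.32 + 0.934 + 1.353) / 3
R_bar = 4.607 / 3 = 1.5356667
sigma_hat = R_bar / d2 = 1.5356667 / 2.97 = 0.5171

0.5171


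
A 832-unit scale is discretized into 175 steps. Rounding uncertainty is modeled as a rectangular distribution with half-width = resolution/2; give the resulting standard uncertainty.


resolution = range / divisions
resolution = 832 / 175 = 4.7542857
u_res = resolution / (2*sqrt(3))
u_res = 4.7542857 / 3.4641016
u_res = 1.3724

1.3724


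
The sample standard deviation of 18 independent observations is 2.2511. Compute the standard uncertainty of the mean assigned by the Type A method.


u_A = s / sqrt(n)
u_A = 2.2511 / sqrt(18)
u_A = 2.2511 / 4.2426407
u_A = 0.5306

0.5306


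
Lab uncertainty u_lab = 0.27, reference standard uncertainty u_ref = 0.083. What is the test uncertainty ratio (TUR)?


TUR = u_lab / u_ref
= 0.27 / 0.083
= 3.2530

3.2530


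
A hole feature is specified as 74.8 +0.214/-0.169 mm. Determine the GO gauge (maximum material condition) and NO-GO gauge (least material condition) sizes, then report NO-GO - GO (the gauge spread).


GO = nominal - lower_tol (smallest hole = maximum material condition)
GO = 74.8 - 0.169 = 74.631
NO-GO = nominal + upper_tol (largest hole = least material condition)
NO-GO = 74.8 + 0.214 = 75.014
spread = NO-GO - GO = 75.014 - 74.631 = 0.3830

0.3830


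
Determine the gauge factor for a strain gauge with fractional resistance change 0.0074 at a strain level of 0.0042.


GF = (dR/R) / epsilon
= 0.0074 / 0.0042
= 1.7619

1.7619


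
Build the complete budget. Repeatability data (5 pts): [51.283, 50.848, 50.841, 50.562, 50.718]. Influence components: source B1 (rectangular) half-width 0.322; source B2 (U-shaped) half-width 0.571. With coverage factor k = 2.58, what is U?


mean = (51.283 + 50.848 + 50.841 + 50.562 + 50.718) / 5 = 50.8504
s = sqrt(sum((x - mean)^2)/(n-1)) = 0.26830076
u_A = s / sqrt(n) = 0.26830076 / sqrt(5) = 0.11998775
u_B1 = 0.322 / sqrt(3) = 0.18590679
u_B2 = 0.571 / sqrt(2) = 0.40375797
uc = sqrt(0.11998775^2 + 0.18590679^2 + 0.40375797^2) = 0.46041166
U = k * uc = 2.58 * 0.46041166
U = 1.1879

1.1879


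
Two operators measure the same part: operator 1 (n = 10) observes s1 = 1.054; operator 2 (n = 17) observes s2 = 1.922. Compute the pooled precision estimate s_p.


s_p = sqrt(((n1-1)*s1^2 + (n2-1)*s2^2) / (n1+n2-2))
numerator = (10-1)*1.054^2 + (17-1)*1.922^2 = 9.998244 + 59.105344 = 69.103588
denominator = 10 + 17 - 2 = 25
s_p^2 = 69.103588 / 25 = 2.7641435
s_p = sqrt(2.7641435) = 1.6626

1.6626


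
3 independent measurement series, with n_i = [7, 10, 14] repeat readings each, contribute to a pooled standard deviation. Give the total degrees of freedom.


nu = sum_i (n_i - 1)
nu = ((7 - 1) + (10 - 1) + (14 - 1))
nu = 6 + 9 + 13
nu = 28

28


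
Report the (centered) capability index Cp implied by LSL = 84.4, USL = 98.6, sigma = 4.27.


Cp = (USL - LSL) / (6 * sigma)
= (98.6 - 84.4) / (6 * 4.27)
= 14.2000 / 25.6200
= 0.5543

0.5543


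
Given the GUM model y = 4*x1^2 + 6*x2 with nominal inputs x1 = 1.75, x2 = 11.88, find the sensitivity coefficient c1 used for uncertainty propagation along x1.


y = 4*x1^2 + 6*x2
dy/dx1 = 2*4*x1
Evaluate at x1 = 1.75: c1 = 8 * 1.75
c1 = 14.0000

14.0000


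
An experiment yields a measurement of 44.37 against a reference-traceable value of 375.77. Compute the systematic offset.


Systematic error = measured - true
= 44.37 - 375.77
= -331.4000

-331.4000


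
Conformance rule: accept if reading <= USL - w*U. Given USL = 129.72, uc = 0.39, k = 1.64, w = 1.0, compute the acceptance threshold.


U = k * uc = 1.64 * 0.39 = 0.6396
guard band g = w * U = 1.0 * 0.6396 = 0.6396
AL = USL - g = 129.72 - 0.6396
AL = 129.0804

129.0804


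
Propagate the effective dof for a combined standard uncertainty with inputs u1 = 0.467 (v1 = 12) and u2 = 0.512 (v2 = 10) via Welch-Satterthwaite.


uc = sqrt(u1^2 + u2^2) = sqrt(0.467^2 + 0.512^2) = 0.69298846
v_eff = uc^4 / (u1^4/v1 + u2^4/v2)
= 0.69298846^4 / (0.467^4/12 + 0.512^4/10)
= 0.23062374 / 0.010835515
v_eff = 21.2841

21.2841


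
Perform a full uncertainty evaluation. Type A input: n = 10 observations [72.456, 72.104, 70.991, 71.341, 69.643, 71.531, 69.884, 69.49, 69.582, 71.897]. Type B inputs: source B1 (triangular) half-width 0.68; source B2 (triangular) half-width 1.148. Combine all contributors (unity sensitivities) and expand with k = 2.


mean = (72.456 + 72.104 + 70.991 + 71.341 + 69.643 + 71.531 + 69.884 + 69.49 + 69.582 + 71.897) / 10 = 70.8919
s = sqrt(sum((x - mean)^2)/(n-1)) = 1.1451617
u_A = s / sqrt(n) = 1.1451617 / sqrt(10) = 0.36213193
u_B1 = 0.68 / sqrt(6) = 0.27760884
u_B2 = 1.148 / sqrt(6) = 0.46866904
uc = sqrt(0.36213193^2 + 0.27760884^2 + 0.46866904^2) = 0.65410769
U = k * uc = 2 * 0.65410769
U = 1.3082

1.3082


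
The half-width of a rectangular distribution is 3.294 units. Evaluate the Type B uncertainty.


u_B = half_width / sqrt(3)
u_B = 3.294 / 1.7320508
u_B = 1.9018

1.9018


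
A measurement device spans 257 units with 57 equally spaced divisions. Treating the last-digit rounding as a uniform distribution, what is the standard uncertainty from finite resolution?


resolution = range / divisions
resolution = 257 / 57 = 4.5087719
u_res = resolution / (2*sqrt(3))
u_res = 4.5087719 / 3.4641016
u_res = 1.3016

1.3016


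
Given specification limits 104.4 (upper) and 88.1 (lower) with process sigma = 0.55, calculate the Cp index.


Cp = (USL - LSL) / (6 * sigma)
= (104.4 - 88.1) / (6 * 0.55)
= 16.3000 / 3.3000
= 4.9394

4.9394


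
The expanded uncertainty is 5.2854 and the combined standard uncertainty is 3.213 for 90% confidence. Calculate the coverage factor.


k = U / uc
k = 5.2854 / 3.213
k = 1.645

1.645


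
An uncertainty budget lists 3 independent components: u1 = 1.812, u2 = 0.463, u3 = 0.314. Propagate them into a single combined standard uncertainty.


uc = sqrt(1.812^2 + 0.463^2 + 0.314^2)
uc = sqrt(3.596309)
uc = 1.8964

1.8964


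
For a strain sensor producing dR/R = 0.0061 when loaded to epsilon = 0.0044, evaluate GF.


GF = (dR/R) / epsilon
= 0.0061 / 0.0044
= 1.3864

1.3864


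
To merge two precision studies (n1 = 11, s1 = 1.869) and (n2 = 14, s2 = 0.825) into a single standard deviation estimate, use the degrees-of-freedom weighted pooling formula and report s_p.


s_p = sqrt(((n1-1)*s1^2 + (n2-1)*s2^2) / (n1+n2-2))
numerator = (11-1)*1.869^2 + (14-1)*0.825^2 = 34.93161 + 8.848125 = 43.779735
denominator = 11 + 14 - 2 = 23
s_p^2 = 43.779735 / 23 = 1.9034667
s_p = sqrt(1.9034667) = 1.3797

1.3797


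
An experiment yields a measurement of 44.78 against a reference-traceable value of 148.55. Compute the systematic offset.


Systematic error = measured - true
= 44.78 - 148.55
= -103.7700

-103.7700


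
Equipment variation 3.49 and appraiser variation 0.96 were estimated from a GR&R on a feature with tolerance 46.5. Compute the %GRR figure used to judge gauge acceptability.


GRR = sqrt(EV^2 + AV^2) = sqrt(3.49^2 + 0.96^2) = 3.6196271
%GRR = GRR / tol * 100 = 3.6196271 / 46.5 * 100
%GRR = 7.7841

7.7841


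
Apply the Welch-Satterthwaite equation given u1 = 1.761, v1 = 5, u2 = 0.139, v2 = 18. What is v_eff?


uc = sqrt(u1^2 + u2^2) = sqrt(1.761^2 + 0.139^2) = 1.7664773
v_eff = uc^4 / (u1^4/v1 + u2^4/v2)
= 1.7664773^4 / (1.761^4/5 + 0.139^4/18)
= 9.7371586 / 1.923411
v_eff = 5.0624

5.0624


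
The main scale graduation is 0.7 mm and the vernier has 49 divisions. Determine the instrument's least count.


LC = MSD / n_div
= 0.7 / 49
= 0.0143

0.0143


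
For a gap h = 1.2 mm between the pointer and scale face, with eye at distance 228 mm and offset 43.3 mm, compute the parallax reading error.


error = h * offset / d
= 1.2 * 43.3 / 228
= 0.2279

0.2279


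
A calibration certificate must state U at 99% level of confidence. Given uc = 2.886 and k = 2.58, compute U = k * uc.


U = k * uc
U = 2.58 * 2.886
U = 7.4459

7.4459


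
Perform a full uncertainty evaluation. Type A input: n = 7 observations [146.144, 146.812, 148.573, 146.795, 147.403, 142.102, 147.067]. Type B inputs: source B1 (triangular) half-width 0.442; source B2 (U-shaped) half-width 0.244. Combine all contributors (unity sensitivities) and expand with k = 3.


mean = (146.144 + 146.812 + 148.573 + 146.795 + 147.403 + 142.102 + 147.067) / 7 = 146.4137143
s = sqrt(sum((x - mean)^2)/(n-1)) = 2.0426951
u_A = s / sqrt(n) = 2.0426951 / sqrt(7) = 0.77206618
u_B1 = 0.442 / sqrt(6) = 0.18044574
u_B2 = 0.244 / sqrt(2) = 0.17253405
uc = sqrt(0.77206618^2 + 0.18044574^2 + 0.17253405^2) = 0.81142766
U = k * uc = 3 * 0.81142766
U = 2.4343

2.4343


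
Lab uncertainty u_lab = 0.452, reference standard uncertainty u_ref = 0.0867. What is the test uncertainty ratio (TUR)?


TUR = u_lab / u_ref
= 0.452 / 0.0867
= 5.2134

5.2134


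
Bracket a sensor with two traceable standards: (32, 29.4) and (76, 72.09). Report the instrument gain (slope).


slope = (y2 - y1) / (x2 - x1)
= (72.09 - 29.4) / (76 - 32)
= 42.6900 / 44
= 0.9702

0.9702


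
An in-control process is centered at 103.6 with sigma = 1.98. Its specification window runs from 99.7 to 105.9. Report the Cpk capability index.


Cpu = (USL - mean) / (3*sigma) = (105.9 - 103.6) / (3*1.98) = 0.3872
Cpl = (mean - LSL) / (3*sigma) = (103.6 - 99.7) / (3*1.98) = 0.6566
Cpk = min(Cpu, Cpl) = 0.3872

0.3872


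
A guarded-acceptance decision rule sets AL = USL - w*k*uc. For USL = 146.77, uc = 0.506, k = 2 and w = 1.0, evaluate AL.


U = k * uc = 2 * 0.506 = 1.012
guard band g = w * U = 1.0 * 1.012 = 1.012
AL = USL - g = 146.77 - 1.012
AL = 145.7580

145.7580


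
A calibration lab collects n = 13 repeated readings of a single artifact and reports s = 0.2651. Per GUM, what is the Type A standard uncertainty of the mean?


u_A = s / sqrt(n)
u_A = 0.2651 / sqrt(13)
u_A = 0.2651 / 3.6055513
u_A = 0.0735

0.0735


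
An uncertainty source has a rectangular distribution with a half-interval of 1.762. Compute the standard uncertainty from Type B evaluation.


u_B = half_width / sqrt(3)
u_B = 1.762 / 1.7320508
u_B = 1.0173

1.0173


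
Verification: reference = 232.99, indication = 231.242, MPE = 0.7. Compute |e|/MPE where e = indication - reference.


e = indication - reference = 231.242 - 232.99 = -1.7480
|e| = 1.7480
ratio = |e| / MPE = 1.7480 / 0.7
ratio = 2.4971

2.4971


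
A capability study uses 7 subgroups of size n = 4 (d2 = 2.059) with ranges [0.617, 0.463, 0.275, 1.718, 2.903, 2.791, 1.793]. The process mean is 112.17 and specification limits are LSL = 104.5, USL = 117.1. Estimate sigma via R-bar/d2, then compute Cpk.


R_bar = (0.617 + 0.463 + 0.275 + 1.718 + 2.903 + 2.791 + 1.793) / 7 = 1.5085714
sigma = R_bar / d2 = 1.5085714 / 2.059 = 0.73267188
Cp = (USL - LSL)/(6*sigma) = (117.1 - 104.5)/(6*0.73267188) = 2.8662
Cpu = (117.1 - 112.17)/(3*0.73267188) = 2.2429
Cpl = (112.17 - 104.5)/(3*0.73267188) = 3.4895
Cpk = min(Cpu, Cpl) = 2.2429

2.2429


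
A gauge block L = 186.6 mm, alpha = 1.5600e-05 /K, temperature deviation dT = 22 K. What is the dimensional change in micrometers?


dL = L * alpha * dT
= 186.6 * 1.5600e-05 * 22
= 0.0640411 mm
dL_um = 0.0640411 * 1000 = 64.0411 um

64.0411


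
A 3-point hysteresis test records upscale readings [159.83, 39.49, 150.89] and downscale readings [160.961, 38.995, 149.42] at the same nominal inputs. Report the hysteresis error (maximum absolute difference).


|159.83 - 160.961| = 1.1310
|39.49 - 38.995| = 0.4950
|150.89 - 149.42| = 1.4700
hysteresis = max(diffs) = 1.4700

1.4700


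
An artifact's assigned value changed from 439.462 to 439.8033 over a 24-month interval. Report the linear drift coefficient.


rate = (v2 - v1) / months
= (439.8033 - 439.462) / 24
= 0.3413 / 24
= 0.0142

0.0142


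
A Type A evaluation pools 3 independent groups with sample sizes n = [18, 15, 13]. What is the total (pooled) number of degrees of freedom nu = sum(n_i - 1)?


nu = sum_i (n_i - 1)
nu = ((18 - 1) + (15 - 1) + (13 - 1))
nu = 17 + 14 + 12
nu = 43

43


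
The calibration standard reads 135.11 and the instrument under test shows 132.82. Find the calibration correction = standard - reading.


Correction = standard - reading
= 135.11 - 132.82
= 2.2900

2.2900


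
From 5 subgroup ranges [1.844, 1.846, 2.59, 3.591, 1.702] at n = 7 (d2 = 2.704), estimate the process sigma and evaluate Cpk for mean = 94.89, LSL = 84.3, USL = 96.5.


R_bar = (1.844 + 1.846 + 2.59 + 3.591 + 1.702) / 5 = 2.3146
sigma = R_bar / d2 = 2.3146 / 2.704 = 0.85599112
Cp = (USL - LSL)/(6*sigma) = (96.5 - 84.3)/(6*0.85599112) = 2.3754
Cpu = (96.5 - 94.89)/(3*0.85599112) = 0.6270
Cpl = (94.89 - 84.3)/(3*0.85599112) = 4.1239
Cpk = min(Cpu, Cpl) = 0.6270

0.6270


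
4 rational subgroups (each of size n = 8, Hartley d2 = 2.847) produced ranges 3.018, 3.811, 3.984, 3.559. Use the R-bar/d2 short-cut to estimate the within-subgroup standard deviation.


R_bar = (3.018 + 3.811 + 3.984 + 3.559) / 4
R_bar = 14.372 / 4 = 3.593
sigma_hat = R_bar / d2 = 3.593 / 2.847 = 1.2620

1.2620


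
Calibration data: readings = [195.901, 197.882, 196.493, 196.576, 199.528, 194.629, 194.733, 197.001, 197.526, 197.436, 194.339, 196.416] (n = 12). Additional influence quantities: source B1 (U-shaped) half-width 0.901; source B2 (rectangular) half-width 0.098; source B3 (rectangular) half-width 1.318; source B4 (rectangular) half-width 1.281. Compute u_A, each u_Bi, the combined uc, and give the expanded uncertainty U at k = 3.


mean = (195.901 + 197.882 + 196.493 + 196.576 + 199.528 + 194.629 + 194.733 + 197.001 + 197.526 + 197.436 + 194.339 + 196.416) / 12 = 196.5383333
s = sqrt(sum((x - mean)^2)/(n-1)) = 1.5047011
u_A = s / sqrt(n) = 1.5047011 / sqrt(12) = 0.43436979
u_B1 = 0.901 / sqrt(2) = 0.63710321
u_B2 = 0.098 / sqrt(3) = 0.056580326
u_B3 = 1.318 / sqrt(3) = 0.76094765
u_B4 = 1.281 / sqrt(3) = 0.73958569
uc = sqrt(0.43436979^2 + 0.63710321^2 + 0.056580326^2 + 0.76094765^2 + 0.73958569^2) = 1.3129384
U = k * uc = 3 * 1.3129384
U = 3.9388

3.9388


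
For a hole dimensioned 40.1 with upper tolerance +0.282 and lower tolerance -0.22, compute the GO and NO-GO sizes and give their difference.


GO = nominal - lower_tol (smallest hole = maximum material condition)
GO = 40.1 - 0.22 = 39.88
NO-GO = nominal + upper_tol (largest hole = least material condition)
NO-GO = 40.1 + 0.282 = 40.382
spread = NO-GO - GO = 40.382 - 39.88 = 0.5020

0.5020


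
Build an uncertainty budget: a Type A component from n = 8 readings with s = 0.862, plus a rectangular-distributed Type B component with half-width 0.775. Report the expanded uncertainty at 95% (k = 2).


u_A = s / sqrt(n) = 0.862 / sqrt(8) = 0.30476302
u_B = half_width / sqrt(3) = 0.775 / sqrt(3) = 0.44744646
uc = sqrt(u_A^2 + u_B^2) = sqrt(0.30476302^2 + 0.44744646^2) = 0.54137679
U = k * uc = 2 * 0.54137679
U = 1.0828

1.0828


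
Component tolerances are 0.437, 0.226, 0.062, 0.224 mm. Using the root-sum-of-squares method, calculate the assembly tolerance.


RSS = sqrt(0.437^2 + 0.226^2 + 0.062^2 + 0.224^2)
= sqrt(0.296065)
= 0.5441

0.5441


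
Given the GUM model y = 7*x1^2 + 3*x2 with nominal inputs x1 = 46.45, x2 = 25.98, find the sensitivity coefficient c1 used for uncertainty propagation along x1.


y = 7*x1^2 + 3*x2
dy/dx1 = 2*7*x1
Evaluate at x1 = 46.45: c1 = 14 * 46.45
c1 = 650.3000

650.3000


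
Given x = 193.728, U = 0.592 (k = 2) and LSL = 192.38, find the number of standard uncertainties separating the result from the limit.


u = U / k = 0.592 / 2 = 0.296
margin = |LSL - x| = |192.38 - 193.728| = 1.348
z = margin / u = 1.348 / 0.296
z = 4.5541

4.5541


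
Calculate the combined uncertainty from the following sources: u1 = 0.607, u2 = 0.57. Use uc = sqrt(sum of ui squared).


uc = sqrt(0.607^2 + 0.57^2)
uc = sqrt(0.693349)
uc = 0.8327

0.8327


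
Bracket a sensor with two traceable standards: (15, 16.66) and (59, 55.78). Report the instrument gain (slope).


slope = (y2 - y1) / (x2 - x1)
= (55.78 - 16.66) / (59 - 15)
= 39.1200 / 44
= 0.8891

0.8891
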